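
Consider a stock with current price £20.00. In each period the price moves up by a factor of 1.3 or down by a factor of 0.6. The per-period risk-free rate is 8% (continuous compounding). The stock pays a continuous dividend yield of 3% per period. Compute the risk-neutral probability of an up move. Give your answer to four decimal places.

Per-period risk-free factor R = e^0.08 = 1.0833; dividend-adjusted growth = e^(0.08−0.03) = 1.0513.
Risk-neutral probability p = (1.0513 − 0.6)/(1.3 − 0.6) = 0.4513/0.7000 = 0.6447

p = 0.6447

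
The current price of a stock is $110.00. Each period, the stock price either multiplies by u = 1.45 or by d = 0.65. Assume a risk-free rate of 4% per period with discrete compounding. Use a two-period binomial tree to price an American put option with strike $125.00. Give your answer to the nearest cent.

$31.29

Risk-neutral probability p = (1 + 0.04 − 0.65)/(1.45 − 0.65) = 0.3900/0.8000 = 0.4875
Terminal stock prices: S_uu = 231.3, S_ud = 103.7, S_dd = 46.48
Terminal payoffs (K − S): max(-106.3, 0) = 0, max(21.33, 0) = 21.33, max(78.53, 0) = 78.53
Node u (S = 159.5): continuation = 1/1.04·[0.4875·0.0000 + 0.5125·21.3250] = 10.5087; exercise value = 0.0000 ≤ continuation, so V_u = 10.5087
Node d (S = 71.5): continuation = 1/1.04·[0.4875·21.3250 + 0.5125·78.5250] = 48.6923; exercise value = 53.5000 > continuation, so V_d = 53.5000 (exercise)
Node 0 (S = 110): continuation = 1/1.04·[0.4875·10.5087 + 0.5125·53.5000] = 31.2901; exercise value = 15.0000 ≤ continuation, so V_0 = 31.2901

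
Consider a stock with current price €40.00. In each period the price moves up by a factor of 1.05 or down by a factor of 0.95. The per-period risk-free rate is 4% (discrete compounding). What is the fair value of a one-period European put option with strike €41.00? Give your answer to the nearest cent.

Risk-neutral probability p = (1 + 0.04 − 0.95)/(1.05 − 0.95) = 0.0900/0.1000 = 0.9000
Terminal stock prices: S_u = 42, S_d = 38
Terminal payoffs (K − S): max(-1, 0) = 0, max(3, 0) = 3
Node 0 (S = 40): V_0 = 1/1.04·[0.9000·0.0000 + 0.1000·3.0000] = 0.2885

€0.29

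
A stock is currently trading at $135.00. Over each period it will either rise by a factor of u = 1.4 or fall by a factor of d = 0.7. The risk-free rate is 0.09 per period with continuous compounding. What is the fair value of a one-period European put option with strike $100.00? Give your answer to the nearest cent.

$2.20

Risk-neutral probability p = (e^0.09 − 0.7)/(1.4 − 0.7) = 0.3942/0.7000 = 0.5631
Terminal stock prices: S_u = 189, S_d = 94.5
Terminal payoffs (K − S): max(-89, 0) = 0, max(5.5, 0) = 5.5
Node 0 (S = 135): V_0 = e^(−0.09)·[0.5631·0.0000 + 0.4369·5.5000] = 2.1961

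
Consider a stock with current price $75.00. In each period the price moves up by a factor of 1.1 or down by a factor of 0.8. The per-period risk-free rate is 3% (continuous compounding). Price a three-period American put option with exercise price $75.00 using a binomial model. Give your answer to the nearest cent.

$5.18

Risk-neutral probability p = (e^0.03 − 0.8)/(1.1 − 0.8) = 0.2305/0.3000 = 0.7682
Terminal stock prices: S_uuu = 99.83, S_uud = 72.6, S_udd = 52.8, S_ddd = 38.4
Terminal payoffs (K − S): max(-24.83, 0) = 0, max(2.4, 0) = 2.4, max(22.2, 0) = 22.2, max(36.6, 0) = 36.6
Node uu (S = 90.75): continuation = e^(−0.03)·[0.7682·0.0000 + 0.2318·2.4000] = 0.5399; exercise value = 0.0000 ≤ continuation, so V_uu = 0.5399
Node ud (S = 66): continuation = e^(−0.03)·[0.7682·2.4000 + 0.2318·22.2000] = 6.7834; exercise value = 9.0000 > continuation, so V_ud = 9.0000 (exercise)
Node dd (S = 48): continuation = e^(−0.03)·[0.7682·22.2000 + 0.2318·36.6000] = 24.7834; exercise value = 27.0000 > continuation, so V_dd = 27.0000 (exercise)
Node u (S = 82.5): continuation = e^(−0.03)·[0.7682·0.5399 + 0.2318·9.0000] = 2.4272; exercise value = 0.0000 ≤ continuation, so V_u = 2.4272
Node d (S = 60): continuation = e^(−0.03)·[0.7682·9.0000 + 0.2318·27.0000] = 12.7834; exercise value = 15.0000 > continuation, so V_d = 15.0000 (exercise)
Node 0 (S = 75): continuation = e^(−0.03)·[0.7682·2.4272 + 0.2318·15.0000] = 5.1839; exercise value = 0.0000 ≤ continuation, so V_0 = 5.1839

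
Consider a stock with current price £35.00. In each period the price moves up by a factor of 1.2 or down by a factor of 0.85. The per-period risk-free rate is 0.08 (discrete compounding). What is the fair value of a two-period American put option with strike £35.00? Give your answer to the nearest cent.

Risk-neutral probability p = (1 + 0.08 − 0.85)/(1.2 − 0.85) = 0.2300/0.3500 = 0.6571
Terminal stock prices: S_uu = 50.4, S_ud = 35.7, S_dd = 25.29
Terminal payoffs (K − S): max(-15.4, 0) = 0, max(-0.7, 0) = 0, max(9.713, 0) = 9.713
Node u (S = 42): continuation = 1/1.08·[0.6571·0.0000 + 0.3429·0.0000] = 0.0000; exercise value = 0.0000 ≤ continuation, so V_u = 0.0000
Node d (S = 29.75): continuation = 1/1.08·[0.6571·0.0000 + 0.3429·9.7125] = 3.0833; exercise value = 5.2500 > continuation, so V_d = 5.2500 (exercise)
Node 0 (S = 35): continuation = 1/1.08·[0.6571·0.0000 + 0.3429·5.2500] = 1.6667; exercise value = 0.0000 ≤ continuation, so V_0 = 1.6667

£1.67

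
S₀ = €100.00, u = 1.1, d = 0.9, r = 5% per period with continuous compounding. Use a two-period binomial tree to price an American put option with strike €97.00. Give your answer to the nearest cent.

Risk-neutral probability p = (e^0.05 − 0.9)/(1.1 − 0.9) = 0.1513/0.2000 = 0.7564
Terminal stock prices: S_uu = 121, S_ud = 99, S_dd = 81
Terminal payoffs (K − S): max(-24, 0) = 0, max(-2, 0) = 0, max(16, 0) = 16
Node u (S = 110): continuation = e^(−0.05)·[0.7564·0.0000 + 0.2436·0.0000] = 0.0000; exercise value = 0.0000 ≤ continuation, so V_u = 0.0000
Node d (S = 90): continuation = e^(−0.05)·[0.7564·0.0000 + 0.2436·16.0000] = 3.7082; exercise value = 7.0000 > continuation, so V_d = 7.0000 (exercise)
Node 0 (S = 100): continuation = e^(−0.05)·[0.7564·0.0000 + 0.2436·7.0000] = 1.6223; exercise value = 0.0000 ≤ continuation, so V_0 = 1.6223

€1.62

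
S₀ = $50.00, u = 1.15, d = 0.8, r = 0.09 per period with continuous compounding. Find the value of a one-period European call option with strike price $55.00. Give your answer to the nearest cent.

Risk-neutral probability p = (e^0.09 − 0.8)/(1.15 − 0.8) = 0.2942/0.3500 = 0.8405
Terminal stock prices: S_u = 57.5, S_d = 40
Terminal payoffs (S − K): max(2.5, 0) = 2.5, max(-15, 0) = 0
Node 0 (S = 50): V_0 = e^(−0.09)·[0.8405·2.5000 + 0.1595·0.0000] = 1.9204

$1.92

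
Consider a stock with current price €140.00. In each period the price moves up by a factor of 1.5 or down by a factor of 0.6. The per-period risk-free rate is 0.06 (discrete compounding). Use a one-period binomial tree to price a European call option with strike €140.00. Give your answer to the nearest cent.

Risk-neutral probability p = (1 + 0.06 − 0.6)/(1.5 − 0.6) = 0.4600/0.9000 = 0.5111
Terminal stock prices: S_u = 210, S_d = 84
Terminal payoffs (S − K): max(70, 0) = 70, max(-56, 0) = 0
Node 0 (S = 140): V_0 = 1/1.06·[0.5111·70.0000 + 0.4889·0.0000] = 33.7526

€33.75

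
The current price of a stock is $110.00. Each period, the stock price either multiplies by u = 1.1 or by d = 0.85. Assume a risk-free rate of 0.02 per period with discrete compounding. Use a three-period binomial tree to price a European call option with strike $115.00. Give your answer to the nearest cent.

Risk-neutral probability p = (1 + 0.02 − 0.85)/(1.1 − 0.85) = 0.1700/0.2500 = 0.6800
Terminal stock prices: S_uuu = 146.4, S_uud = 113.1, S_udd = 87.42, S_ddd = 67.55
Terminal payoffs (S − K): max(31.41, 0) = 31.41, max(-1.865, 0) = 0, max(-27.58, 0) = 0, max(-47.45, 0) = 0
Node uu (S = 133.1): V_uu = 1/1.02·[0.6800·31.4100 + 0.3200·0.0000] = 20.9400
Node ud (S = 102.9): V_ud = 1/1.02·[0.6800·0.0000 + 0.3200·0.0000] = 0.0000
Node dd (S = 79.47): V_dd = 1/1.02·[0.6800·0.0000 + 0.3200·0.0000] = 0.0000
Node u (S = 121): V_u = 1/1.02·[0.6800·20.9400 + 0.3200·0.0000] = 13.9600
Node d (S = 93.5): V_d = 1/1.02·[0.6800·0.0000 + 0.3200·0.0000] = 0.0000
Node 0 (S = 110): V_0 = 1/1.02·[0.6800·13.9600 + 0.3200·0.0000] = 9.3067

$9.31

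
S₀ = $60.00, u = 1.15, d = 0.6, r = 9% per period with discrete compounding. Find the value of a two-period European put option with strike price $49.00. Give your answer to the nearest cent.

$1.52

Risk-neutral probability p = (1 + 0.09 − 0.6)/(1.15 − 0.6) = 0.4900/0.5500 = 0.8909
Terminal stock prices: S_uu = 79.35, S_ud = 41.4, S_dd = 21.6
Terminal payoffs (K − S): max(-30.35, 0) = 0, max(7.6, 0) = 7.6, max(27.4, 0) = 27.4
Node u (S = 69): V_u = 1/1.09·[0.8909·0.0000 + 0.1091·7.6000] = 0.7606
Node d (S = 36): V_d = 1/1.09·[0.8909·7.6000 + 0.1091·27.4000] = 8.9541
Node 0 (S = 60): V_0 = 1/1.09·[0.8909·0.7606 + 0.1091·8.9541] = 1.5179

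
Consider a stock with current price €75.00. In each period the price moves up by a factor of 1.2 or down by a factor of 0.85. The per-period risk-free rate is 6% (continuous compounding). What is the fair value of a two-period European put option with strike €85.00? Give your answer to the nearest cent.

Risk-neutral probability p = (e^0.06 − 0.85)/(1.2 − 0.85) = 0.2118/0.3500 = 0.6052
Terminal stock prices: S_uu = 108, S_ud = 76.5, S_dd = 54.19
Terminal payoffs (K − S): max(-23, 0) = 0, max(8.5, 0) = 8.5, max(30.81, 0) = 30.81
Node u (S = 90): V_u = e^(−0.06)·[0.6052·0.0000 + 0.3948·8.5000] = 3.1600
Node d (S = 63.75): V_d = e^(−0.06)·[0.6052·8.5000 + 0.3948·30.8125] = 16.3000
Node 0 (S = 75): V_0 = e^(−0.06)·[0.6052·3.1600 + 0.3948·16.3000] = 7.8609

€7.86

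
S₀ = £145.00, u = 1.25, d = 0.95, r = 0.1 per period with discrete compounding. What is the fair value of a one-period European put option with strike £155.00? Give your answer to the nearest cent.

Risk-neutral probability p = (1 + 0.1 − 0.95)/(1.25 − 0.95) = 0.1500/0.3000 = 0.5000
Terminal stock prices: S_u = 181.2, S_d = 137.8
Terminal payoffs (K − S): max(-26.25, 0) = 0, max(17.25, 0) = 17.25
Node 0 (S = 145): V_0 = 1/1.1·[0.5000·0.0000 + 0.5000·17.2500] = 7.8409

£7.84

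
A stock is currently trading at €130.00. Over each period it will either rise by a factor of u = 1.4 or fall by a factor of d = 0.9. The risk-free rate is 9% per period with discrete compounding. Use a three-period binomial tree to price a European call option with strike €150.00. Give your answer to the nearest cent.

€25.21

Risk-neutral probability p = (1 + 0.09 − 0.9)/(1.4 − 0.9) = 0.1900/0.5000 = 0.3800
Terminal stock prices: S_uuu = 356.7, S_uud = 229.3, S_udd = 147.4, S_ddd = 94.77
Terminal payoffs (S − K): max(206.7, 0) = 206.7, max(79.32, 0) = 79.32, max(-2.58, 0) = 0, max(-55.23, 0) = 0
Node uu (S = 254.8): V_uu = 1/1.09·[0.3800·206.7200 + 0.6200·79.3200] = 117.1853
Node ud (S = 163.8): V_ud = 1/1.09·[0.3800·79.3200 + 0.6200·0.0000] = 27.6528
Node dd (S = 105.3): V_dd = 1/1.09·[0.3800·0.0000 + 0.6200·0.0000] = 0.0000
Node u (S = 182): V_u = 1/1.09·[0.3800·117.1853 + 0.6200·27.6528] = 56.5827
Node d (S = 117): V_d = 1/1.09·[0.3800·27.6528 + 0.6200·0.0000] = 9.6404
Node 0 (S = 130): V_0 = 1/1.09·[0.3800·56.5827 + 0.6200·9.6404] = 25.2096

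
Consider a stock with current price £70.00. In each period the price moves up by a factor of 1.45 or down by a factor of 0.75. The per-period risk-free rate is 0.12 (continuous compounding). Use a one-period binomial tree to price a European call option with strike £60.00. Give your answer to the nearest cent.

Risk-neutral probability p = (e^0.12 − 0.75)/(1.45 − 0.75) = 0.3775/0.7000 = 0.5393
Terminal stock prices: S_u = 101.5, S_d = 52.5
Terminal payoffs (S − K): max(41.5, 0) = 41.5, max(-7.5, 0) = 0
Node 0 (S = 70): V_0 = e^(−0.12)·[0.5393·41.5000 + 0.4607·0.0000] = 19.8494

£19.85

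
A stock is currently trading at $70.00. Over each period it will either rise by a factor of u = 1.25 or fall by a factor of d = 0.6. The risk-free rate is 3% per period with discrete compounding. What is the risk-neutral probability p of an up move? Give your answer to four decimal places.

p = 0.6615

Risk-neutral probability p = (1 + 0.03 − 0.6)/(1.25 − 0.6) = 0.4300/0.6500 = 0.6615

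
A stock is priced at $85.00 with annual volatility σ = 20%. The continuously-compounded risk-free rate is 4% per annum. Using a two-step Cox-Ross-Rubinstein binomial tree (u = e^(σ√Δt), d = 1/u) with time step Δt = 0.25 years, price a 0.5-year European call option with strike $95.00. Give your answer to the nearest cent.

CRR parameters: u = e^(σ√Δt) = e^(0.2·√0.25) = 1.1052, d = 1/u = 0.9048
Per-period rate: rΔt = 0.04·0.25 = 0.01, so R = e^0.01 = 1.0101
Risk-neutral probability p = (e^0.01 − 0.9048)/(1.1052 − 0.9048) = 0.1052/0.2003 = 0.5252
Terminal stock prices: S_uu = 103.8, S_ud = 85, S_dd = 69.59
Terminal payoffs (S − K): max(8.819, 0) = 8.819, max(-10, 0) = 0, max(-25.41, 0) = 0
Node u (S = 93.94): V_u = e^(−0.01)·[0.5252·8.8192 + 0.4748·0.0000] = 4.5857
Node d (S = 76.91): V_d = e^(−0.01)·[0.5252·0.0000 + 0.4748·0.0000] = 0.0000
Node 0 (S = 85): V_0 = e^(−0.01)·[0.5252·4.5857 + 0.4748·0.0000] = 2.3844

$2.38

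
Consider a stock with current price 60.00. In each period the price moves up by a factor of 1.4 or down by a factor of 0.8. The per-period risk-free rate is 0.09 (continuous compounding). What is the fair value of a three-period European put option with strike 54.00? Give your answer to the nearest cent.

2.42

Risk-neutral probability p = (e^0.09 − 0.8)/(1.4 − 0.8) = 0.2942/0.6000 = 0.4903
Terminal stock prices: S_uuu = 164.6, S_uud = 94.08, S_udd = 53.76, S_ddd = 30.72
Terminal payoffs (K − S): max(-110.6, 0) = 0, max(-40.08, 0) = 0, max(0.24, 0) = 0.24, max(23.28, 0) = 23.28
Node uu (S = 117.6): V_uu = e^(−0.09)·[0.4903·0.0000 + 0.5097·0.0000] = 0.0000
Node ud (S = 67.2): V_ud = e^(−0.09)·[0.4903·0.0000 + 0.5097·0.2400] = 0.1118
Node dd (S = 38.4): V_dd = e^(−0.09)·[0.4903·0.2400 + 0.5097·23.2800] = 10.9523
Node u (S = 84): V_u = e^(−0.09)·[0.4903·0.0000 + 0.5097·0.1118] = 0.0521
Node d (S = 48): V_d = e^(−0.09)·[0.4903·0.1118 + 0.5097·10.9523] = 5.1521
Node 0 (S = 60): V_0 = e^(−0.09)·[0.4903·0.0521 + 0.5097·5.1521] = 2.4234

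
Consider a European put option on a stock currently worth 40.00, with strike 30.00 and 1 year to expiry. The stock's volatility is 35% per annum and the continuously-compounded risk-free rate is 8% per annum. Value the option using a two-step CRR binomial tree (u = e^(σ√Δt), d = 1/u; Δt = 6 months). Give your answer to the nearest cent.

CRR parameters: u = e^(σ√Δt) = e^(0.35·√0.5) = 1.2808, d = 1/u = 0.7808
Per-period rate: rΔt = 0.08·0.5 = 0.04, so R = e^0.04 = 1.0408
Risk-neutral probability p = (e^0.04 − 0.7808)/(1.2808 − 0.7808) = 0.2601/0.5000 = 0.5201
Terminal stock prices: S_uu = 65.62, S_ud = 40, S_dd = 24.38
Terminal payoffs (K − S): max(-35.62, 0) = 0, max(-10, 0) = 0, max(5.617, 0) = 5.617
Node u (S = 51.23): V_u = e^(−0.04)·[0.5201·0.0000 + 0.4799·0.0000] = 0.0000
Node d (S = 31.23): V_d = e^(−0.04)·[0.5201·0.0000 + 0.4799·5.6165] = 2.5899
Node 0 (S = 40): V_0 = e^(−0.04)·[0.5201·0.0000 + 0.4799·2.5899] = 1.1943

1.19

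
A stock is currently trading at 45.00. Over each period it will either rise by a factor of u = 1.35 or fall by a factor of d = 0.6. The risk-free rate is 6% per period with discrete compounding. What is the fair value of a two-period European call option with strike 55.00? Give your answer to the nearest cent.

Risk-neutral probability p = (1 + 0.06 − 0.6)/(1.35 − 0.6) = 0.4600/0.7500 = 0.6133
Terminal stock prices: S_uu = 82.01, S_ud = 36.45, S_dd = 16.2
Terminal payoffs (S − K): max(27.01, 0) = 27.01, max(-18.55, 0) = 0, max(-38.8, 0) = 0
Node u (S = 60.75): V_u = 1/1.06·[0.6133·27.0125 + 0.3867·0.0000] = 15.6299
Node d (S = 27): V_d = 1/1.06·[0.6133·0.0000 + 0.3867·0.0000] = 0.0000
Node 0 (S = 45): V_0 = 1/1.06·[0.6133·15.6299 + 0.3867·0.0000] = 9.0437

9.04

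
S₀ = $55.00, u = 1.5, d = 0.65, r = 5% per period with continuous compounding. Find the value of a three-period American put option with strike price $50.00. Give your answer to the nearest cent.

$10.18

Risk-neutral probability p = (e^0.05 − 0.65)/(1.5 − 0.65) = 0.4013/0.8500 = 0.4721
Terminal stock prices: S_uuu = 185.6, S_uud = 80.44, S_udd = 34.86, S_ddd = 15.1
Terminal payoffs (K − S): max(-135.6, 0) = 0, max(-30.44, 0) = 0, max(15.14, 0) = 15.14, max(34.9, 0) = 34.9
Node uu (S = 123.8): continuation = e^(−0.05)·[0.4721·0.0000 + 0.5279·0.0000] = 0.0000; exercise value = 0.0000 ≤ continuation, so V_uu = 0.0000
Node ud (S = 53.62): continuation = e^(−0.05)·[0.4721·0.0000 + 0.5279·15.1437] = 7.6047; exercise value = 0.0000 ≤ continuation, so V_ud = 7.6047
Node dd (S = 23.24): continuation = e^(−0.05)·[0.4721·15.1437 + 0.5279·34.8956] = 24.3240; exercise value = 26.7625 > continuation, so V_dd = 26.7625 (exercise)
Node u (S = 82.5): continuation = e^(−0.05)·[0.4721·0.0000 + 0.5279·7.6047] = 3.8189; exercise value = 0.0000 ≤ continuation, so V_u = 3.8189
Node d (S = 35.75): continuation = e^(−0.05)·[0.4721·7.6047 + 0.5279·26.7625] = 16.8543; exercise value = 14.2500 ≤ continuation, so V_d = 16.8543
Node 0 (S = 55): continuation = e^(−0.05)·[0.4721·3.8189 + 0.5279·16.8543] = 10.1786; exercise value = 0.0000 ≤ continuation, so V_0 = 10.1786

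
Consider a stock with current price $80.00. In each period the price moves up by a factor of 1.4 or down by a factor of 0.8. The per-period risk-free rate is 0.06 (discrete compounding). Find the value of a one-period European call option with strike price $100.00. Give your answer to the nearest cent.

Risk-neutral probability p = (1 + 0.06 − 0.8)/(1.4 − 0.8) = 0.2600/0.6000 = 0.4333
Terminal stock prices: S_u = 112, S_d = 64
Terminal payoffs (S − K): max(12, 0) = 12, max(-36, 0) = 0
Node 0 (S = 80): V_0 = 1/1.06·[0.4333·12.0000 + 0.5667·0.0000] = 4.9057

$4.91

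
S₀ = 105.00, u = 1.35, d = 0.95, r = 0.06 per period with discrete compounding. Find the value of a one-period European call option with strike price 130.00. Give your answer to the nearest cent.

Risk-neutral probability p = (1 + 0.06 − 0.95)/(1.35 − 0.95) = 0.1100/0.4000 = 0.2750
Terminal stock prices: S_u = 141.8, S_d = 99.75
Terminal payoffs (S − K): max(11.75, 0) = 11.75, max(-30.25, 0) = 0
Node 0 (S = 105): V_0 = 1/1.06·[0.2750·11.7500 + 0.7250·0.0000] = 3.0483

3.05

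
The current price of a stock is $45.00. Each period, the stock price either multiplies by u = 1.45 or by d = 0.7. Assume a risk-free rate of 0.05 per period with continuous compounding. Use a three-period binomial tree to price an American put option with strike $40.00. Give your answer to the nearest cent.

$6.42

Risk-neutral probability p = (e^0.05 − 0.7)/(1.45 − 0.7) = 0.3513/0.7500 = 0.4684
Terminal stock prices: S_uuu = 137.2, S_uud = 66.23, S_udd = 31.97, S_ddd = 15.43
Terminal payoffs (K − S): max(-97.19, 0) = 0, max(-26.23, 0) = 0, max(8.028, 0) = 8.028, max(24.57, 0) = 24.57
Node uu (S = 94.61): continuation = e^(−0.05)·[0.4684·0.0000 + 0.5316·0.0000] = 0.0000; exercise value = 0.0000 ≤ continuation, so V_uu = 0.0000
Node ud (S = 45.67): continuation = e^(−0.05)·[0.4684·0.0000 + 0.5316·8.0275] = 4.0596; exercise value = 0.0000 ≤ continuation, so V_ud = 4.0596
Node dd (S = 22.05): continuation = e^(−0.05)·[0.4684·8.0275 + 0.5316·24.5650] = 15.9992; exercise value = 17.9500 > continuation, so V_dd = 17.9500 (exercise)
Node u (S = 65.25): continuation = e^(−0.05)·[0.4684·0.0000 + 0.5316·4.0596] = 2.0530; exercise value = 0.0000 ≤ continuation, so V_u = 2.0530
Node d (S = 31.5): continuation = e^(−0.05)·[0.4684·4.0596 + 0.5316·17.9500] = 10.8861; exercise value = 8.5000 ≤ continuation, so V_d = 10.8861
Node 0 (S = 45): continuation = e^(−0.05)·[0.4684·2.0530 + 0.5316·10.8861] = 6.4199; exercise value = 0.0000 ≤ continuation, so V_0 = 6.4199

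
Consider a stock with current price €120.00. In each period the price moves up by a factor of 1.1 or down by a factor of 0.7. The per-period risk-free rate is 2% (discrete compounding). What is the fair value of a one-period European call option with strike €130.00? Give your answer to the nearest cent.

Risk-neutral probability p = (1 + 0.02 − 0.7)/(1.1 − 0.7) = 0.3200/0.4000 = 0.8000
Terminal stock prices: S_u = 132, S_d = 84
Terminal payoffs (S − K): max(2, 0) = 2, max(-46, 0) = 0
Node 0 (S = 120): V_0 = 1/1.02·[0.8000·2.0000 + 0.2000·0.0000] = 1.5686

€1.57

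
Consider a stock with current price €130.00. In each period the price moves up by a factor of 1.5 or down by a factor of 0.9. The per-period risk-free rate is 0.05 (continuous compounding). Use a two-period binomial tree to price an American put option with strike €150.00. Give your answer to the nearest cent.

Risk-neutral probability p = (e^0.05 − 0.9)/(1.5 − 0.9) = 0.1513/0.6000 = 0.2521
Terminal stock prices: S_uu = 292.5, S_ud = 175.5, S_dd = 105.3
Terminal payoffs (K − S): max(-142.5, 0) = 0, max(-25.5, 0) = 0, max(44.7, 0) = 44.7
Node u (S = 195): continuation = e^(−0.05)·[0.2521·0.0000 + 0.7479·0.0000] = 0.0000; exercise value = 0.0000 ≤ continuation, so V_u = 0.0000
Node d (S = 117): continuation = e^(−0.05)·[0.2521·0.0000 + 0.7479·44.7000] = 31.7999; exercise value = 33.0000 > continuation, so V_d = 33.0000 (exercise)
Node 0 (S = 130): continuation = e^(−0.05)·[0.2521·0.0000 + 0.7479·33.0000] = 23.4764; exercise value = 20.0000 ≤ continuation, so V_0 = 23.4764

€23.48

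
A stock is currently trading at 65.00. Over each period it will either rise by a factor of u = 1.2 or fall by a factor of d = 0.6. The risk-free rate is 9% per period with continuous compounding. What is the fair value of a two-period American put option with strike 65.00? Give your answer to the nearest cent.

Risk-neutral probability p = (e^0.09 − 0.6)/(1.2 − 0.6) = 0.4942/0.6000 = 0.8236
Terminal stock prices: S_uu = 93.6, S_ud = 46.8, S_dd = 23.4
Terminal payoffs (K − S): max(-28.6, 0) = 0, max(18.2, 0) = 18.2, max(41.6, 0) = 41.6
Node u (S = 78): continuation = e^(−0.09)·[0.8236·0.0000 + 0.1764·18.2000] = 2.9338; exercise value = 0.0000 ≤ continuation, so V_u = 2.9338
Node d (S = 39): continuation = e^(−0.09)·[0.8236·18.2000 + 0.1764·41.6000] = 20.4055; exercise value = 26.0000 > continuation, so V_d = 26.0000 (exercise)
Node 0 (S = 65): continuation = e^(−0.09)·[0.8236·2.9338 + 0.1764·26.0000] = 6.3994; exercise value = 0.0000 ≤ continuation, so V_0 = 6.3994

6.40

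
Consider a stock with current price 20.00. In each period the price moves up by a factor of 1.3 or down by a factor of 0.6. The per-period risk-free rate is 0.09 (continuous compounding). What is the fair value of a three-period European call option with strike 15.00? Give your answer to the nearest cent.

Risk-neutral probability p = (e^0.09 − 0.6)/(1.3 − 0.6) = 0.4942/0.7000 = 0.7060
Terminal stock prices: S_uuu = 43.94, S_uud = 20.28, S_udd = 9.36, S_ddd = 4.32
Terminal payoffs (S − K): max(28.94, 0) = 28.94, max(5.28, 0) = 5.28, max(-5.64, 0) = 0, max(-10.68, 0) = 0
Node uu (S = 33.8): V_uu = e^(−0.09)·[0.7060·28.9400 + 0.2940·5.2800] = 20.0910
Node ud (S = 15.6): V_ud = e^(−0.09)·[0.7060·5.2800 + 0.2940·0.0000] = 3.4067
Node dd (S = 7.2): V_dd = e^(−0.09)·[0.7060·0.0000 + 0.2940·0.0000] = 0.0000
Node u (S = 26): V_u = e^(−0.09)·[0.7060·20.0910 + 0.2940·3.4067] = 13.8782
Node d (S = 12): V_d = e^(−0.09)·[0.7060·3.4067 + 0.2940·0.0000] = 2.1980
Node 0 (S = 20): V_0 = e^(−0.09)·[0.7060·13.8782 + 0.2940·2.1980] = 9.5449

9.54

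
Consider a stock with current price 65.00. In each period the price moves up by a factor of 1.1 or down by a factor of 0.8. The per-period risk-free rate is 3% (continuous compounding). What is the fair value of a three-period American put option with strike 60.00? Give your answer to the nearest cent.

Risk-neutral probability p = (e^0.03 − 0.8)/(1.1 − 0.8) = 0.2305/0.3000 = 0.7682
Terminal stock prices: S_uuu = 86.52, S_uud = 62.92, S_udd = 45.76, S_ddd = 33.28
Terminal payoffs (K − S): max(-26.52, 0) = 0, max(-2.92, 0) = 0, max(14.24, 0) = 14.24, max(26.72, 0) = 26.72
Node uu (S = 78.65): continuation = e^(−0.03)·[0.7682·0.0000 + 0.2318·0.0000] = 0.0000; exercise value = 0.0000 ≤ continuation, so V_uu = 0.0000
Node ud (S = 57.2): continuation = e^(−0.03)·[0.7682·0.0000 + 0.2318·14.2400] = 3.2035; exercise value = 2.8000 ≤ continuation, so V_ud = 3.2035
Node dd (S = 41.6): continuation = e^(−0.03)·[0.7682·14.2400 + 0.2318·26.7200] = 16.6267; exercise value = 18.4000 > continuation, so V_dd = 18.4000 (exercise)
Node u (S = 71.5): continuation = e^(−0.03)·[0.7682·0.0000 + 0.2318·3.2035] = 0.7207; exercise value = 0.0000 ≤ continuation, so V_u = 0.7207
Node d (S = 52): continuation = e^(−0.03)·[0.7682·3.2035 + 0.2318·18.4000] = 6.5276; exercise value = 8.0000 > continuation, so V_d = 8.0000 (exercise)
Node 0 (S = 65): continuation = e^(−0.03)·[0.7682·0.7207 + 0.2318·8.0000] = 2.3370; exercise value = 0.0000 ≤ continuation, so V_0 = 2.3370

2.34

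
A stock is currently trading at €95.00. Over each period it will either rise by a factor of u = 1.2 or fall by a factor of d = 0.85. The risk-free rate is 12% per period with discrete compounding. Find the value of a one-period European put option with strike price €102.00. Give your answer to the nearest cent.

Risk-neutral probability p = (1 + 0.12 − 0.85)/(1.2 − 0.85) = 0.2700/0.3500 = 0.7714
Terminal stock prices: S_u = 114, S_d = 80.75
Terminal payoffs (K − S): max(-12, 0) = 0, max(21.25, 0) = 21.25
Node 0 (S = 95): V_0 = 1/1.12·[0.7714·0.0000 + 0.2286·21.2500] = 4.3367

€4.34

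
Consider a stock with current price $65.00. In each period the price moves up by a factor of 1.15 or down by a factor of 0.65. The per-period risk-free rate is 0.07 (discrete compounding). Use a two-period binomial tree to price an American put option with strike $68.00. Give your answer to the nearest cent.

$6.13

Risk-neutral probability p = (1 + 0.07 − 0.65)/(1.15 − 0.65) = 0.4200/0.5000 = 0.8400
Terminal stock prices: S_uu = 85.96, S_ud = 48.59, S_dd = 27.46
Terminal payoffs (K − S): max(-17.96, 0) = 0, max(19.41, 0) = 19.41, max(40.54, 0) = 40.54
Node u (S = 74.75): continuation = 1/1.07·[0.8400·0.0000 + 0.1600·19.4125] = 2.9028; exercise value = 0.0000 ≤ continuation, so V_u = 2.9028
Node d (S = 42.25): continuation = 1/1.07·[0.8400·19.4125 + 0.1600·40.5375] = 21.3014; exercise value = 25.7500 > continuation, so V_d = 25.7500 (exercise)
Node 0 (S = 65): continuation = 1/1.07·[0.8400·2.9028 + 0.1600·25.7500] = 6.1293; exercise value = 3.0000 ≤ continuation, so V_0 = 6.1293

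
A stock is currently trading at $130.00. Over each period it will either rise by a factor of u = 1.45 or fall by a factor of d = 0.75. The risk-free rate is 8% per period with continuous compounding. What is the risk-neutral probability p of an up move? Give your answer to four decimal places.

Risk-neutral probability p = (e^0.08 − 0.75)/(1.45 − 0.75) = 0.3333/0.7000 = 0.4761

p = 0.4761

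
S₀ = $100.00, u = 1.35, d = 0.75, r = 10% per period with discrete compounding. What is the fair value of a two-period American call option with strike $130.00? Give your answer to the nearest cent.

$14.69

Risk-neutral probability p = (1 + 0.1 − 0.75)/(1.35 − 0.75) = 0.3500/0.6000 = 0.5833
Terminal stock prices: S_uu = 182.3, S_ud = 101.2, S_dd = 56.25
Terminal payoffs (S − K): max(52.25, 0) = 52.25, max(-28.75, 0) = 0, max(-73.75, 0) = 0
Node u (S = 135): continuation = 1/1.1·[0.5833·52.2500 + 0.4167·0.0000] = 27.7083; exercise value = 5.0000 ≤ continuation, so V_u = 27.7083
Node d (S = 75): continuation = 1/1.1·[0.5833·0.0000 + 0.4167·0.0000] = 0.0000; exercise value = 0.0000 ≤ continuation, so V_d = 0.0000
Node 0 (S = 100): continuation = 1/1.1·[0.5833·27.7083 + 0.4167·0.0000] = 14.6938; exercise value = 0.0000 ≤ continuation, so V_0 = 14.6938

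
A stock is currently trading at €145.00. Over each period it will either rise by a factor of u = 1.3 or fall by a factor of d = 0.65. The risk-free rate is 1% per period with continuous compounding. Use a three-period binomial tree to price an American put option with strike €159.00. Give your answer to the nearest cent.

Risk-neutral probability p = (e^0.01 − 0.65)/(1.3 − 0.65) = 0.3601/0.6500 = 0.5539
Terminal stock prices: S_uuu = 318.6, S_uud = 159.3, S_udd = 79.64, S_ddd = 39.82
Terminal payoffs (K − S): max(-159.6, 0) = 0, max(-0.2825, 0) = 0, max(79.36, 0) = 79.36, max(119.2, 0) = 119.2
Node uu (S = 245.1): continuation = e^(−0.01)·[0.5539·0.0000 + 0.4461·0.0000] = 0.0000; exercise value = 0.0000 ≤ continuation, so V_uu = 0.0000
Node ud (S = 122.5): continuation = e^(−0.01)·[0.5539·0.0000 + 0.4461·79.3587] = 35.0478; exercise value = 36.4750 > continuation, so V_ud = 36.4750 (exercise)
Node dd (S = 61.26): continuation = e^(−0.01)·[0.5539·79.3587 + 0.4461·119.1794] = 96.1554; exercise value = 97.7375 > continuation, so V_dd = 97.7375 (exercise)
Node u (S = 188.5): continuation = e^(−0.01)·[0.5539·0.0000 + 0.4461·36.4750] = 16.1088; exercise value = 0.0000 ≤ continuation, so V_u = 16.1088
Node d (S = 94.25): continuation = e^(−0.01)·[0.5539·36.4750 + 0.4461·97.7375] = 63.1679; exercise value = 64.7500 > continuation, so V_d = 64.7500 (exercise)
Node 0 (S = 145): continuation = e^(−0.01)·[0.5539·16.1088 + 0.4461·64.7500] = 37.4303; exercise value = 14.0000 ≤ continuation, so V_0 = 37.4303

€37.43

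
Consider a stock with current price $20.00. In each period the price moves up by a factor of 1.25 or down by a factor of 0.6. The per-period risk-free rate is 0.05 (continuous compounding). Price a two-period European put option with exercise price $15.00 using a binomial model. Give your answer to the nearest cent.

$0.66

Risk-neutral probability p = (e^0.05 − 0.6)/(1.25 − 0.6) = 0.4513/0.6500 = 0.6943
Terminal stock prices: S_uu = 31.25, S_ud = 15, S_dd = 7.2
Terminal payoffs (K − S): max(-16.25, 0) = 0, max(0, 0) = 0, max(7.8, 0) = 7.8
Node u (S = 25): V_u = e^(−0.05)·[0.6943·0.0000 + 0.3057·0.0000] = 0.0000
Node d (S = 12): V_d = e^(−0.05)·[0.6943·0.0000 + 0.3057·7.8000] = 2.2684
Node 0 (S = 20): V_0 = e^(−0.05)·[0.6943·0.0000 + 0.3057·2.2684] = 0.6597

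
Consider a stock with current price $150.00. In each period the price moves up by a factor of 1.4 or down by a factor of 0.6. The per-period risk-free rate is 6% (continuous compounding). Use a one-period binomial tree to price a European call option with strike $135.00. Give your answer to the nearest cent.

$40.78

Risk-neutral probability p = (e^0.06 − 0.6)/(1.4 − 0.6) = 0.4618/0.8000 = 0.5773
Terminal stock prices: S_u = 210, S_d = 90
Terminal payoffs (S − K): max(75, 0) = 75, max(-45, 0) = 0
Node 0 (S = 150): V_0 = e^(−0.06)·[0.5773·75.0000 + 0.4227·0.0000] = 40.7757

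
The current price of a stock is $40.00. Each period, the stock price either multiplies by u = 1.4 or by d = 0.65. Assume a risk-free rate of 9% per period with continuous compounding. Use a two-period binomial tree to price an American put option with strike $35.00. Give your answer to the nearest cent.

$3.35

Risk-neutral probability p = (e^0.09 − 0.65)/(1.4 − 0.65) = 0.4442/0.7500 = 0.5922
Terminal stock prices: S_uu = 78.4, S_ud = 36.4, S_dd = 16.9
Terminal payoffs (K − S): max(-43.4, 0) = 0, max(-1.4, 0) = 0, max(18.1, 0) = 18.1
Node u (S = 56): continuation = e^(−0.09)·[0.5922·0.0000 + 0.4078·0.0000] = 0.0000; exercise value = 0.0000 ≤ continuation, so V_u = 0.0000
Node d (S = 26): continuation = e^(−0.09)·[0.5922·0.0000 + 0.4078·18.1000] = 6.7454; exercise value = 9.0000 > continuation, so V_d = 9.0000 (exercise)
Node 0 (S = 40): continuation = e^(−0.09)·[0.5922·0.0000 + 0.4078·9.0000] = 3.3540; exercise value = 0.0000 ≤ continuation, so V_0 = 3.3540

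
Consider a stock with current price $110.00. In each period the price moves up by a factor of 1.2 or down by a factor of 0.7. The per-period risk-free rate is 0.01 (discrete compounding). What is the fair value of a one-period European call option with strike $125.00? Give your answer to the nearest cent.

Risk-neutral probability p = (1 + 0.01 − 0.7)/(1.2 − 0.7) = 0.3100/0.5000 = 0.6200
Terminal stock prices: S_u = 132, S_d = 77
Terminal payoffs (S − K): max(7, 0) = 7, max(-48, 0) = 0
Node 0 (S = 110): V_0 = 1/1.01·[0.6200·7.0000 + 0.3800·0.0000] = 4.2970

$4.30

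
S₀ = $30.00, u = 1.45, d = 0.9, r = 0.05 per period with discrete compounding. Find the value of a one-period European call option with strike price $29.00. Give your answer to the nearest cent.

Risk-neutral probability p = (1 + 0.05 − 0.9)/(1.45 − 0.9) = 0.1500/0.5500 = 0.2727
Terminal stock prices: S_u = 43.5, S_d = 27
Terminal payoffs (S − K): max(14.5, 0) = 14.5, max(-2, 0) = 0
Node 0 (S = 30): V_0 = 1/1.05·[0.2727·14.5000 + 0.7273·0.0000] = 3.7662

$3.77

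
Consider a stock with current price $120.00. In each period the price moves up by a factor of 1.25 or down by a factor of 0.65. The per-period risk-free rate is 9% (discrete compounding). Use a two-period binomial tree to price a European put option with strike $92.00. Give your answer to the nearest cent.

$2.47

Risk-neutral probability p = (1 + 0.09 − 0.65)/(1.25 − 0.65) = 0.4400/0.6000 = 0.7333
Terminal stock prices: S_uu = 187.5, S_ud = 97.5, S_dd = 50.7
Terminal payoffs (K − S): max(-95.5, 0) = 0, max(-5.5, 0) = 0, max(41.3, 0) = 41.3
Node u (S = 150): V_u = 1/1.09·[0.7333·0.0000 + 0.2667·0.0000] = 0.0000
Node d (S = 78): V_d = 1/1.09·[0.7333·0.0000 + 0.2667·41.3000] = 10.1040
Node 0 (S = 120): V_0 = 1/1.09·[0.7333·0.0000 + 0.2667·10.1040] = 2.4719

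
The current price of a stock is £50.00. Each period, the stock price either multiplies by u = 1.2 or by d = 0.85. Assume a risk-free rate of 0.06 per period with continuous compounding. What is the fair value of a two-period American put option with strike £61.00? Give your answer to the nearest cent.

£11.00

Risk-neutral probability p = (e^0.06 − 0.85)/(1.2 − 0.85) = 0.2118/0.3500 = 0.6052
Terminal stock prices: S_uu = 72, S_ud = 51, S_dd = 36.12
Terminal payoffs (K − S): max(-11, 0) = 0, max(10, 0) = 10, max(24.88, 0) = 24.88
Node u (S = 60): continuation = e^(−0.06)·[0.6052·0.0000 + 0.3948·10.0000] = 3.7176; exercise value = 1.0000 ≤ continuation, so V_u = 3.7176
Node d (S = 42.5): continuation = e^(−0.06)·[0.6052·10.0000 + 0.3948·24.8750] = 14.9476; exercise value = 18.5000 > continuation, so V_d = 18.5000 (exercise)
Node 0 (S = 50): continuation = e^(−0.06)·[0.6052·3.7176 + 0.3948·18.5000] = 8.9967; exercise value = 11.0000 > continuation, so V_0 = 11.0000 (exercise)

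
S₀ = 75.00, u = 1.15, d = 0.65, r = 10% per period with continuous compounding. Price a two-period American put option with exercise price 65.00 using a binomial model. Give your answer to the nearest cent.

1.92

Risk-neutral probability p = (e^0.1 − 0.65)/(1.15 − 0.65) = 0.4552/0.5000 = 0.9103
Terminal stock prices: S_uu = 99.19, S_ud = 56.06, S_dd = 31.69
Terminal payoffs (K − S): max(-34.19, 0) = 0, max(8.938, 0) = 8.938, max(33.31, 0) = 33.31
Node u (S = 86.25): continuation = e^(−0.1)·[0.9103·0.0000 + 0.0897·8.9375] = 0.7251; exercise value = 0.0000 ≤ continuation, so V_u = 0.7251
Node d (S = 48.75): continuation = e^(−0.1)·[0.9103·8.9375 + 0.0897·33.3125] = 10.0644; exercise value = 16.2500 > continuation, so V_d = 16.2500 (exercise)
Node 0 (S = 75): continuation = e^(−0.1)·[0.9103·0.7251 + 0.0897·16.2500] = 1.9155; exercise value = 0.0000 ≤ continuation, so V_0 = 1.9155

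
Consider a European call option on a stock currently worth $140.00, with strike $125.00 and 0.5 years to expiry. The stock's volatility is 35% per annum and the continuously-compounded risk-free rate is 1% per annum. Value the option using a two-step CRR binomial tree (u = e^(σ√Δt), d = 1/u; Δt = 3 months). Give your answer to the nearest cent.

CRR parameters: u = e^(σ√Δt) = e^(0.35·√0.25) = 1.1912, d = 1/u = 0.8395
Per-period rate: rΔt = 0.01·0.25 = 0.0025, so R = e^0.0025 = 1.0025
Risk-neutral probability p = (e^0.0025 − 0.8395)/(1.1912 − 0.8395) = 0.1630/0.3518 = 0.4635
Terminal stock prices: S_uu = 198.7, S_ud = 140, S_dd = 98.66
Terminal payoffs (S − K): max(73.67, 0) = 73.67, max(15, 0) = 15, max(-26.34, 0) = 0
Node u (S = 166.8): V_u = e^(−0.0025)·[0.4635·73.6695 + 0.5365·15.0000] = 42.0866
Node d (S = 117.5): V_d = e^(−0.0025)·[0.4635·15.0000 + 0.5365·0.0000] = 6.9348
Node 0 (S = 140): V_0 = e^(−0.0025)·[0.4635·42.0866 + 0.5365·6.9348] = 23.1688

$23.17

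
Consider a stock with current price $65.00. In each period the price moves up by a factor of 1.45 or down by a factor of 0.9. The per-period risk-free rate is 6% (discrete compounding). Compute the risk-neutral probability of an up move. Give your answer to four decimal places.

Risk-neutral probability p = (1 + 0.06 − 0.9)/(1.45 − 0.9) = 0.1600/0.5500 = 0.2909

p = 0.2909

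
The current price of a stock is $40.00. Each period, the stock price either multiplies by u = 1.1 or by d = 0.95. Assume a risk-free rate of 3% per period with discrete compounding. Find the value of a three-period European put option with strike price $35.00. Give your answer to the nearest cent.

$0.07

Risk-neutral probability p = (1 + 0.03 − 0.95)/(1.1 − 0.95) = 0.0800/0.1500 = 0.5333
Terminal stock prices: S_uuu = 53.24, S_uud = 45.98, S_udd = 39.71, S_ddd = 34.29
Terminal payoffs (K − S): max(-18.24, 0) = 0, max(-10.98, 0) = 0, max(-4.71, 0) = 0, max(0.705, 0) = 0.705
Node uu (S = 48.4): V_uu = 1/1.03·[0.5333·0.0000 + 0.4667·0.0000] = 0.0000
Node ud (S = 41.8): V_ud = 1/1.03·[0.5333·0.0000 + 0.4667·0.0000] = 0.0000
Node dd (S = 36.1): V_dd = 1/1.03·[0.5333·0.0000 + 0.4667·0.7050] = 0.3194
Node u (S = 44): V_u = 1/1.03·[0.5333·0.0000 + 0.4667·0.0000] = 0.0000
Node d (S = 38): V_d = 1/1.03·[0.5333·0.0000 + 0.4667·0.3194] = 0.1447
Node 0 (S = 40): V_0 = 1/1.03·[0.5333·0.0000 + 0.4667·0.1447] = 0.0656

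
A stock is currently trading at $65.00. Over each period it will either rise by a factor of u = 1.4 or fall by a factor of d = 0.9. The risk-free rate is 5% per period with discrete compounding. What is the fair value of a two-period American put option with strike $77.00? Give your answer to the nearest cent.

Risk-neutral probability p = (1 + 0.05 − 0.9)/(1.4 − 0.9) = 0.1500/0.5000 = 0.3000
Terminal stock prices: S_uu = 127.4, S_ud = 81.9, S_dd = 52.65
Terminal payoffs (K − S): max(-50.4, 0) = 0, max(-4.9, 0) = 0, max(24.35, 0) = 24.35
Node u (S = 91): continuation = 1/1.05·[0.3000·0.0000 + 0.7000·0.0000] = 0.0000; exercise value = 0.0000 ≤ continuation, so V_u = 0.0000
Node d (S = 58.5): continuation = 1/1.05·[0.3000·0.0000 + 0.7000·24.3500] = 16.2333; exercise value = 18.5000 > continuation, so V_d = 18.5000 (exercise)
Node 0 (S = 65): continuation = 1/1.05·[0.3000·0.0000 + 0.7000·18.5000] = 12.3333; exercise value = 12.0000 ≤ continuation, so V_0 = 12.3333

$12.33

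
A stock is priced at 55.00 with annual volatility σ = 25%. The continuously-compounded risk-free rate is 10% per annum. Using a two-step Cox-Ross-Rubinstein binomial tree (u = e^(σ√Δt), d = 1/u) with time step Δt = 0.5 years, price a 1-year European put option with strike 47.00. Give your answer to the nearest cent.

1.21

CRR parameters: u = e^(σ√Δt) = e^(0.25·√0.5) = 1.1934, d = 1/u = 0.8380
Per-period rate: rΔt = 0.1·0.5 = 0.05, so R = e^0.05 = 1.0513
Risk-neutral probability p = (e^0.05 − 0.8380)/(1.1934 − 0.8380) = 0.2133/0.3554 = 0.6002
Terminal stock prices: S_uu = 78.33, S_ud = 55, S_dd = 38.62
Terminal payoffs (K − S): max(-31.33, 0) = 0, max(-8, 0) = 0, max(8.38, 0) = 8.38
Node u (S = 65.64): V_u = e^(−0.05)·[0.6002·0.0000 + 0.3998·0.0000] = 0.0000
Node d (S = 46.09): V_d = e^(−0.05)·[0.6002·0.0000 + 0.3998·8.3796] = 3.1869
Node 0 (S = 55): V_0 = e^(−0.05)·[0.6002·0.0000 + 0.3998·3.1869] = 1.2120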